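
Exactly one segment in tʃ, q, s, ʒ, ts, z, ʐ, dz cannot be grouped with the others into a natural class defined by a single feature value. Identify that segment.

q

The remaining segments after removing /q/ share [+strident]; /q/ (voiceless uvular stop) is [−strident]. For every other candidate removal, the leftover set fails to share any single feature value that the removed segment lacks.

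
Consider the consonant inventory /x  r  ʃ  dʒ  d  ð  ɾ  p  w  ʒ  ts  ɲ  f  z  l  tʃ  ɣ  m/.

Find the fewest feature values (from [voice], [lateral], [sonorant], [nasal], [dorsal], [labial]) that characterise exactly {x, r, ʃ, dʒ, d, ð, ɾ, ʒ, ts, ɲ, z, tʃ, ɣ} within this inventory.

/x, r, ʃ, dʒ, d, ð, ɾ, ʒ, ts, ɲ, z, tʃ, ɣ/ are all [−lateral], [−labial], and no other segment in the inventory matches both values. Dropping any one of them over-generates: [−labial] alone would also admit /l/; [−lateral] alone would also admit /p, w, f, m/. No other single listed feature picks out exactly this set either, so fewer than two features will not do.

[−lateral, −labial]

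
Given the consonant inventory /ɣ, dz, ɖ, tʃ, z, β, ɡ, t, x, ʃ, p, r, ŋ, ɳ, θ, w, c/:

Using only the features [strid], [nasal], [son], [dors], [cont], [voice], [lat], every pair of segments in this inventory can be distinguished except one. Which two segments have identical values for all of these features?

p, t

/p/ (voiceless bilabial stop) and /t/ (voiceless alveolar stop) are both [−strident], [−nasal], [−sonorant], [−dorsal], [−continuant], [−voice], [−lateral], so none of the listed features separates them. (They do differ in [labial] and [coronal], which are not among the given features.) Every other pair in the inventory differs on at least one listed feature.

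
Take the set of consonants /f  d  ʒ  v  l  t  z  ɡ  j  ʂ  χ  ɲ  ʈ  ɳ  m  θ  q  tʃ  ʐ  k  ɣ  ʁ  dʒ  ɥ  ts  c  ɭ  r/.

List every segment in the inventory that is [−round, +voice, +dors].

ɡ, j, ɲ, ɣ, ʁ

First, the [−round] segments are /f, d, ʒ, v, l, t, z, ɡ, j, ʂ, χ, ɲ, ʈ, ɳ, m, θ, q, tʃ, ʐ, k, ɣ, ʁ, dʒ, ts, c, ɭ, r/.
Intersecting with [+voice] gives /d, ʒ, v, l, z, ɡ, j, ɲ, ɳ, m, ʐ, ɣ, ʁ, dʒ, ɭ, r/.
Intersecting with [+dorsal] leaves /ɡ, j, ɲ, ɣ, ʁ/.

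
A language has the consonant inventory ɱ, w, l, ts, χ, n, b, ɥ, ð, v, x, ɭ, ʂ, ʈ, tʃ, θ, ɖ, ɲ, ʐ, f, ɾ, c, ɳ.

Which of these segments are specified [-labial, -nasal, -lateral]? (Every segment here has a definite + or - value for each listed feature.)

Eliminate segments failing any feature: /ɱ, w, b, ɥ, v, f/ are [+labial]; /l, ɭ/ are [+lateral]; /n, ɲ, ɳ/ are [+nasal]. The remaining /ts, χ, ð, x, ʂ, ʈ, tʃ, θ, ɖ, ʐ, ɾ, c/ satisfy [-labial], [-nasal], [-lateral].

ts, χ, ð, x, ʂ, ʈ, tʃ, θ, ɖ, ʐ, ɾ, c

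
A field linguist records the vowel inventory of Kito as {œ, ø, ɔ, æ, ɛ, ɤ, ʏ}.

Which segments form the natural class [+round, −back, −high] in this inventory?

The [+round] segments are /œ, ø, ɔ, ʏ/.
Then [−back] gives /œ, ø, ʏ/.
Intersecting with [−high] leaves /œ, ø/.

œ, ø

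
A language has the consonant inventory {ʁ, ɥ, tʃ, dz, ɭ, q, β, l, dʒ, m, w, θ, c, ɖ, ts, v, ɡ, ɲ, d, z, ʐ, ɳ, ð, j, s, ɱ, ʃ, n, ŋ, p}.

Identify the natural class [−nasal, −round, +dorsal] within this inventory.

ʁ, q, c, ɡ, j

Checking each segment against [−nasal], [−round], [+dorsal]: /ʁ/ (voiced uvular fricative), /q/ (voiceless uvular stop), /c/ (voiceless palatal stop), /ɡ/ (voiced velar stop), /j/ (palatal glide) satisfy every feature; every other segment in the inventory fails at least one.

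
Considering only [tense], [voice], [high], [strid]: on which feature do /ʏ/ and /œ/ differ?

[high]

/ʏ/ (high front rounded lax vowel) and /œ/ (mid front rounded lax vowel) agree on [-tense], [+voice], [-strident]. They differ on [high] (/ʏ/ [+], /œ/ [-]).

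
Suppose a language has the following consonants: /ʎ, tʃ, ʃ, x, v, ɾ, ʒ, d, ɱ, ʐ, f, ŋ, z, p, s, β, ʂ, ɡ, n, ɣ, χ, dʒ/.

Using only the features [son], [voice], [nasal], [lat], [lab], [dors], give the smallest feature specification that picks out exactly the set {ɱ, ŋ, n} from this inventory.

[+nasal]

Every target segment is [+nasal] and no other inventory member is, so one feature is enough.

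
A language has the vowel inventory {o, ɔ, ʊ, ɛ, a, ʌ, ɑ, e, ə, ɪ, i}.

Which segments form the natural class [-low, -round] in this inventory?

Among the inventory, the [-low] segments are /o, ɔ, ʊ, ɛ, ʌ, e, ə, ɪ, i/.
Among these, [-round] leaves /ɛ, ʌ, e, ə, ɪ, i/.

ɛ, ʌ, e, ə, ɪ, i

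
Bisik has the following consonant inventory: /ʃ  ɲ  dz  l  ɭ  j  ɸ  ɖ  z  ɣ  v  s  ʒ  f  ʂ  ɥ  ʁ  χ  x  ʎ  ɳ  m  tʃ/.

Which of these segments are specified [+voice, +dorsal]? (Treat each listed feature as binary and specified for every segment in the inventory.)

ɲ, j, ɣ, ɥ, ʁ, ʎ

Checking each segment against [+voice], [+dorsal]: /ɲ/ (palatal nasal), /j/ (palatal glide), /ɣ/ (voiced velar fricative), /ɥ/ (labial-palatal glide), /ʁ/ (voiced uvular fricative), /ʎ/ (palatal lateral approximant) satisfy every feature; every other segment in the inventory fails at least one.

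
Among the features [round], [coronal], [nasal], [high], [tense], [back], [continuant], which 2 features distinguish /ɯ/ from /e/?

The two segments share [−round], [−coronal], [−nasal], [+tense], [+continuant]. The only features from the list on which they differ: /ɯ/ is [+high] while /e/ is [−high]; /ɯ/ is [+back] while /e/ is [−back].

[high], [back]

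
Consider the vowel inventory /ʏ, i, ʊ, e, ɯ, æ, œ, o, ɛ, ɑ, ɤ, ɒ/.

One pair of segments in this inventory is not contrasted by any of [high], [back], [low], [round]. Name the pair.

Both /e/ and /ɛ/ are [−high], [−back], [−low], [−round]. Since the list omits [tense] — which does distinguish the mid front unrounded tense vowel from the mid front unrounded lax vowel — this pair collapses; all other pairs remain distinct.

e, ɛ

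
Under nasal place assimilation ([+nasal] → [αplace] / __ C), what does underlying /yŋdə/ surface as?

[yndə]

In /yŋdə/, the nasal /ŋ/ precedes /d/, which is [+coronal]. The nasal assimilates in place, becoming the [+coronal] nasal /n/. The surface form is [yndə].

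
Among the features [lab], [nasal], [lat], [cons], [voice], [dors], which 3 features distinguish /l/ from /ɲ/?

[nasal], [lateral], [dorsal]

The two segments share [-labial], [+consonantal], [+voice]. The only features from the list on which they differ: /l/ is [-nasal] while /ɲ/ is [+nasal]; /l/ is [+lateral] while /ɲ/ is [-lateral]; /l/ is [-dorsal] while /ɲ/ is [+dorsal].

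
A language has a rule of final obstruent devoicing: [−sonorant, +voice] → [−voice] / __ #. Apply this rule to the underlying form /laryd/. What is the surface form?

/d/ satisfies [−sonorant, +voice] and sits in __ #. The [−voice] counterpart of the voiced alveolar stop is /t/. Other segments in /laryd/ either fail the structural description or are not in the environment, so the surface form is [laryt].

[laryt]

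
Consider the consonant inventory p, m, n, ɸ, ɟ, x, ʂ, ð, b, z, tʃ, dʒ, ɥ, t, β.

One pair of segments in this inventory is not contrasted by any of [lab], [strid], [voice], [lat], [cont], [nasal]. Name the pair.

Both /β/ and /ɥ/ are [+labial], [−strident], [+voice], [−lateral], [+continuant], [−nasal]. Since the list omits [sonorant], [round] and [dorsal] — which do distinguish the voiced bilabial fricative from the labial-palatal glide — this pair collapses; all other pairs remain distinct.

β, ɥ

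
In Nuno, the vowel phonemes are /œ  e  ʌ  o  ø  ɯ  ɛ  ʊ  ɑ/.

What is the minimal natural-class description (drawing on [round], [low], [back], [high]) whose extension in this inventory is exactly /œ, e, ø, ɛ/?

[-back]

/œ, e, ø, ɛ/ are exactly the [-back] segments in the inventory, so a single feature suffices.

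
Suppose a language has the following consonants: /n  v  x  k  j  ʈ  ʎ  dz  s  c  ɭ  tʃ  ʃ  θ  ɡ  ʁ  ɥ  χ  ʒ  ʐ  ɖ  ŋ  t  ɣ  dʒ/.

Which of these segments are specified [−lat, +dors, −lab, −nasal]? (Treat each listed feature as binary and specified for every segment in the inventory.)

x, k, j, c, ɡ, ʁ, χ, ɣ

Eliminate segments failing any feature: /n, v, ʈ, dz, s, tʃ, ʃ, θ, ʒ, ʐ, ɖ, t, dʒ/ are [−dorsal]; /ʎ, ɭ/ are [+lateral]; /ɥ/ is [+labial]; /ŋ/ is [+nasal]. The remaining /x, k, j, c, ɡ, ʁ, χ, ɣ/ satisfy [−lateral], [+dorsal], [−labial], [−nasal].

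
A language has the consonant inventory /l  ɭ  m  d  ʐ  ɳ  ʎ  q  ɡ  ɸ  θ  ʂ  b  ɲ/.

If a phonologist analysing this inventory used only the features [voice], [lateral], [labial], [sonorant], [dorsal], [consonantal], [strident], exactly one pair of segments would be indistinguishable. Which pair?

ɭ, l

Both /ɭ/ and /l/ are [+voice], [+lateral], [−labial], [+sonorant], [−dorsal], [+consonantal], [−strident]. Since the list omits [anterior] — which does distinguish the retroflex lateral approximant from the alveolar lateral approximant — this pair collapses; all other pairs remain distinct.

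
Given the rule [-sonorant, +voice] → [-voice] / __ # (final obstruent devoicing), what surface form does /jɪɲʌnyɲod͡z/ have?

[jɪɲʌnyɲot͡s]

/d͡z/ satisfies [-sonorant, +voice] and sits in __ #. The [-voice] counterpart of the voiced alveolar affricate is /t͡s/. Other segments in /jɪɲʌnyɲod͡z/ either fail the structural description or are not in the environment, so the surface form is [jɪɲʌnyɲot͡s].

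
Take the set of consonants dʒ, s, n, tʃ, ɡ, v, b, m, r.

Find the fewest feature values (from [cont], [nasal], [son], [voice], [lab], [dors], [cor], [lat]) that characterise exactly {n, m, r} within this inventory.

The target set is precisely the extension of [+sonorant] in this inventory.

[+son]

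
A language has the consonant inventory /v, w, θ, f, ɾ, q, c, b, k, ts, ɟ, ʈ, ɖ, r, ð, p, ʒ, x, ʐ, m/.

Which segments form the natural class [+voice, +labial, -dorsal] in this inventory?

v, b, m

Eliminate segments failing any feature: /w/ is [+dorsal]; /θ, f, q, c, k, ts, ʈ, p, x/ are [-voice]; /ɾ, ɟ, ɖ, r, ð, ʒ, ʐ/ are [-labial]. The remaining /v, b, m/ satisfy [+voice], [+labial], [-dorsal].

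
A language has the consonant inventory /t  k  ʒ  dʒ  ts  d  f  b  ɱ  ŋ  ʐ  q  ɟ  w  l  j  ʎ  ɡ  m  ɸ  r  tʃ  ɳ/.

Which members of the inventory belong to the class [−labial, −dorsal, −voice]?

Checking each segment against [−labial], [−dorsal], [−voice]: /t/ (voiceless alveolar stop), /ts/ (voiceless alveolar affricate), /tʃ/ (voiceless postalveolar affricate) satisfy every feature; every other segment in the inventory fails at least one.

t, ts, tʃ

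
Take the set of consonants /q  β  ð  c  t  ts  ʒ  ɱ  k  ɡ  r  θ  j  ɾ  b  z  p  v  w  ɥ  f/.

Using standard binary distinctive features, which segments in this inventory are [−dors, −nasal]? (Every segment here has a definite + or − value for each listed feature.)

β, ð, t, ts, ʒ, r, θ, ɾ, b, z, p, v, f

Among the inventory, the [−dorsal] segments are /β, ð, t, ts, ʒ, ɱ, r, θ, ɾ, b, z, p, v, f/.
Intersecting with [−nasal] leaves /β, ð, t, ts, ʒ, r, θ, ɾ, b, z, p, v, f/.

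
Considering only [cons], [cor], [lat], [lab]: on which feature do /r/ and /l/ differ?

[lateral]

The two segments share [+consonantal], [+coronal], [−labial]. The only feature from the list on which they differ: /r/ is [−lateral] while /l/ is [+lateral].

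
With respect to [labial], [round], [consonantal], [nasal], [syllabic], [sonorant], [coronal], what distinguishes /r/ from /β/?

/r/ (alveolar trill) and /β/ (voiced bilabial fricative) agree on [-round], [+consonantal], [-nasal], [-syllabic]. They differ on [sonorant] (/r/ [+], /β/ [-]), [labial] (/r/ [-], /β/ [+]), [coronal] (/r/ [+], /β/ [-]).

[sonorant], [labial], [coronal]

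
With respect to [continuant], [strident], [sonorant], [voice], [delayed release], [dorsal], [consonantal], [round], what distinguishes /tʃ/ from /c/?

[strident], [delayed release], [dorsal]

/tʃ/ (voiceless postalveolar affricate) and /c/ (voiceless palatal stop) agree on [−continuant], [−sonorant], [−voice], [+consonantal], [−round]. They differ on [strident] (/tʃ/ [+], /c/ [−]), [delayed release] (/tʃ/ [+], /c/ [−]), [dorsal] (/tʃ/ [−], /c/ [+]).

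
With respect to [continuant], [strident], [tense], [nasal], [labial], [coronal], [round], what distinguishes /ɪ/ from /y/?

/ɪ/ is the high front unrounded lax vowel and /y/ is the high front rounded tense vowel. Both are [+continuant], [-strident], [-nasal], [-coronal]. /ɪ/ is [-labial] while /y/ is [+labial]; /ɪ/ is [-round] while /y/ is [+round]; /ɪ/ is [-tense] while /y/ is [+tense], so the distinguishing features are [labial], [round], [tense].

[labial], [round], [tense]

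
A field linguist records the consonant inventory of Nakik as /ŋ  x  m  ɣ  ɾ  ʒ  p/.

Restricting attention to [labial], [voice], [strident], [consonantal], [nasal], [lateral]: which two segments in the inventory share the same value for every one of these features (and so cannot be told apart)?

ɣ, ɾ

Both /ɣ/ and /ɾ/ are [-labial], [+voice], [-strident], [+consonantal], [-nasal], [-lateral]. Since the list omits [sonorant], [coronal] and [dorsal] — which do distinguish the voiced velar fricative from the alveolar tap — this pair collapses; all other pairs remain distinct.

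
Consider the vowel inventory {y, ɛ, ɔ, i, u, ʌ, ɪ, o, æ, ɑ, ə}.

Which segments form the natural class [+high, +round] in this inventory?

y, u

Eliminate segments failing any feature: /ɛ, ɔ, ʌ, o, æ, ɑ, ə/ are [-high]; /i, ɪ/ are [-round]. The remaining /y, u/ satisfy [+high], [+round].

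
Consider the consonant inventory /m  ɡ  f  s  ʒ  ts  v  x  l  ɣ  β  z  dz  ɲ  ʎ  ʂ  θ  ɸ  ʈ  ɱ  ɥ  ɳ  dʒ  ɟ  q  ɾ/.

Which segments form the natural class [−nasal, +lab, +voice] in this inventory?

Eliminate segments failing any feature: /m, ɲ, ɱ, ɳ/ are [+nasal]; /ɡ, s, ʒ, ts, x, l, ɣ, z, dz, ʎ, ʂ, θ, ʈ, dʒ, ɟ, q, ɾ/ are [−labial]; /f, ɸ/ are [−voice]. The remaining /v, β, ɥ/ satisfy [−nasal], [+labial], [+voice].

v, β, ɥ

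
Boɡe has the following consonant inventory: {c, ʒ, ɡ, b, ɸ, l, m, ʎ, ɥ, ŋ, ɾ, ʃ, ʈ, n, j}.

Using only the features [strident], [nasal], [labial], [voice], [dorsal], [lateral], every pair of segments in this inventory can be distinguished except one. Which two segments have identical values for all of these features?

Both /ɡ/ and /j/ are [−strident], [−nasal], [−labial], [+voice], [+dorsal], [−lateral]. Since the list omits [sonorant], [continuant] and [back] — which do distinguish the voiced velar stop from the palatal glide — this pair collapses; all other pairs remain distinct.

ɡ, j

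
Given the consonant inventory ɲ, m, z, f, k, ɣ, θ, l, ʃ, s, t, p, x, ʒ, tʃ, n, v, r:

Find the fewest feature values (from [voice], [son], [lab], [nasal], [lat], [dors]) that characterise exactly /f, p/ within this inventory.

[−voice, +lab]

The class [−voice], [+labial] has exactly /f, p/ as its extension in this inventory. No smaller conjunction from the listed features achieves this: [+labial] alone would also admit /m, v/; [−voice] alone would also admit /k, θ, ʃ, s, …/; and checking the remaining single features turns up none with this extension.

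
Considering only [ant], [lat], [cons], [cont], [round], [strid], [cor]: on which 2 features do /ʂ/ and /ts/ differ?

The two segments share [-lateral], [+consonantal], [-round], [+strident], [+coronal]. The only features from the list on which they differ: /ʂ/ is [+continuant] while /ts/ is [-continuant]; /ʂ/ is [-anterior] while /ts/ is [+anterior].

[continuant], [anterior]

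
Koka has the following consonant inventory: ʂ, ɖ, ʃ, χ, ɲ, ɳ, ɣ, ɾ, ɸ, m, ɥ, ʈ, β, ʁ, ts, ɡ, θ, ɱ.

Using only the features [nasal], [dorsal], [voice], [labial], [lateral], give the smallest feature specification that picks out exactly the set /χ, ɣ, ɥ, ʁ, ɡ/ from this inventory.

The class [−nasal], [+dorsal] has exactly /χ, ɣ, ɥ, ʁ, ɡ/ as its extension in this inventory. No smaller conjunction from the listed features achieves this: [+dorsal] alone would also admit /ɲ/; [−nasal] alone would also admit /ʂ, ɖ, ʃ, ɾ, …/; and checking the remaining single features turns up none with this extension.

[−nasal, +dorsal]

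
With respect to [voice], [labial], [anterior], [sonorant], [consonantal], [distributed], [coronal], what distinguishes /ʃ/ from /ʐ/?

[voice], [distributed]

/ʃ/ is the voiceless postalveolar fricative and /ʐ/ is the voiced retroflex fricative. Both are [-labial], [-anterior], [-sonorant], [+consonantal], [+coronal]. /ʃ/ is [-voice] while /ʐ/ is [+voice]; /ʃ/ is [+distributed] while /ʐ/ is [-distributed], so the distinguishing features are [voice], [distributed].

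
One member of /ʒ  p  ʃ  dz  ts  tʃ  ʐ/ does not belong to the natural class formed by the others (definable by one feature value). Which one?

p

The remaining segments after removing /p/ share [+strident]; /p/ (voiceless bilabial stop) is [−strident]. For every other candidate removal, the leftover set fails to share any single feature value that the removed segment lacks.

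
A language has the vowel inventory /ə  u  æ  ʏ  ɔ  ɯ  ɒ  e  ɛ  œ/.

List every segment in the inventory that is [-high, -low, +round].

Eliminate segments failing any feature: /ə, e, ɛ/ are [-round]; /u, ʏ, ɯ/ are [+high]; /æ, ɒ/ are [+low]. The remaining /ɔ, œ/ satisfy [-high], [-low], [+round].

ɔ, œ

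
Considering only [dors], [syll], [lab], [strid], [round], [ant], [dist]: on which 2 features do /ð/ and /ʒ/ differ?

[strident], [anterior]

/ð/ is the voiced dental fricative and /ʒ/ is the voiced postalveolar fricative. Both are [-dorsal], [-syllabic], [-labial], [-round], [+distributed]. /ð/ is [-strident] while /ʒ/ is [+strident]; /ð/ is [+anterior] while /ʒ/ is [-anterior], so the distinguishing features are [strident], [anterior].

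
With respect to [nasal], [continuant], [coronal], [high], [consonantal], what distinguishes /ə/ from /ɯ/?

[high]

/ə/ is the mid central vowel (schwa) and /ɯ/ is the high back unrounded vowel. Both are [−nasal], [+continuant], [−coronal], [−consonantal]. /ə/ is [−high] while /ɯ/ is [+high], so the distinguishing feature is [high].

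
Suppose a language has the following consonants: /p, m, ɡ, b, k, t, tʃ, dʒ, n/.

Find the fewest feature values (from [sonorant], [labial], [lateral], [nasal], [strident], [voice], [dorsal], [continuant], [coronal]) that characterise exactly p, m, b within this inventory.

The target set is precisely the extension of [+labial] in this inventory.

[+labial]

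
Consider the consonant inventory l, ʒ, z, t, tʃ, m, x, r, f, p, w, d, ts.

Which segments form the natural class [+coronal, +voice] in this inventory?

Eliminate segments failing any feature: /t, tʃ, ts/ are [-voice]; /m, x, f, p, w/ are [-coronal]. The remaining /l, ʒ, z, r, d/ satisfy [+coronal], [+voice].

l, ʒ, z, r, d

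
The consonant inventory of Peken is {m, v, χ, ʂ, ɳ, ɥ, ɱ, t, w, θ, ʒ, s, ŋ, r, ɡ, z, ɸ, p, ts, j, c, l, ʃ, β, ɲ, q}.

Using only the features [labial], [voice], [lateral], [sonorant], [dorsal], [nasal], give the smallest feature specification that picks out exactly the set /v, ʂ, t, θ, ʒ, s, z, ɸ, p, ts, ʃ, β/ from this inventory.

/v, ʂ, t, θ, ʒ, s, z, ɸ, p, ts, ʃ, β/ are all [-sonorant], [-dorsal], and no other segment in the inventory matches both values. Dropping any one of them over-generates: [-dorsal] alone would also admit /m, ɳ, ɱ, r, …/; [-sonorant] alone would also admit /χ, ɡ, c, q/. No other single listed feature picks out exactly this set either, so fewer than two features will not do.

[-sonorant, -dorsal]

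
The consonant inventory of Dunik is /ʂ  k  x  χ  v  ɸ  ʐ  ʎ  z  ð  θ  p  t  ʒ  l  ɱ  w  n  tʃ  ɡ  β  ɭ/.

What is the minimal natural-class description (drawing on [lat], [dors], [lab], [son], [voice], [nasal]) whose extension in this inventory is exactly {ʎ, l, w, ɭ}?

/ʎ, l, w, ɭ/ are all [+sonorant], [−nasal], and no other segment in the inventory matches both values. Dropping any one of them over-generates: [−nasal] alone would also admit /ʂ, k, x, χ, …/; [+sonorant] alone would also admit /ɱ, n/. No other single listed feature picks out exactly this set either, so fewer than two features will not do.

[+son, −nasal]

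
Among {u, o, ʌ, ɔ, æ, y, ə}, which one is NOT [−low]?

/æ/ is the low front unrounded vowel, which is [+low]; the rest — /ə, o, y, ɔ, ʌ, u/ — are [−low].

æ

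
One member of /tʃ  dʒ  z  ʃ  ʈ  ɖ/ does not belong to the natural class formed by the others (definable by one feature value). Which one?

z

The remaining segments after removing /z/ share [-anterior]; /z/ (voiced alveolar fricative) is [+anterior]. For every other candidate removal, the leftover set fails to share any single feature value that the removed segment lacks.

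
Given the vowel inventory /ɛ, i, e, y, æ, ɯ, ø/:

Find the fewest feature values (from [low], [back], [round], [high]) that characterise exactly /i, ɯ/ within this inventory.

[+high, -round]

/i, ɯ/ are all [+high], [-round], and no other segment in the inventory matches both values. Dropping any one of them over-generates: [-round] alone would also admit /ɛ, e, æ/; [+high] alone would also admit /y/. No other single listed feature picks out exactly this set either, so fewer than two features will not do.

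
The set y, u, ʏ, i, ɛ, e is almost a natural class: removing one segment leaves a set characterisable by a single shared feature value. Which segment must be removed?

u

The remaining segments after removing /u/ share [-back]; /u/ (high back rounded tense vowel) is [+back]. For every other candidate removal, the leftover set fails to share any single feature value that the removed segment lacks.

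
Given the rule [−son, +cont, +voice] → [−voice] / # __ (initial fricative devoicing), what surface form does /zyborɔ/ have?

Only the initial segment /z/ is both word-initial and matches the structural description. It is a voiced alveolar fricative, so [−son, +cont, +voice] holds; changing it to [−voice] with all other features held fixed yields /s/ (voiceless alveolar fricative). No other segment meets both the structural description and the environment, so the output is [syborɔ].

[syborɔ]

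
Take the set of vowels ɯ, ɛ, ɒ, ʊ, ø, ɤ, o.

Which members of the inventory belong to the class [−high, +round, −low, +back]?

o

Checking each segment against [−high], [+round], [−low], [+back]: /o/ (mid back rounded tense vowel) satisfies every feature; every other segment in the inventory fails at least one.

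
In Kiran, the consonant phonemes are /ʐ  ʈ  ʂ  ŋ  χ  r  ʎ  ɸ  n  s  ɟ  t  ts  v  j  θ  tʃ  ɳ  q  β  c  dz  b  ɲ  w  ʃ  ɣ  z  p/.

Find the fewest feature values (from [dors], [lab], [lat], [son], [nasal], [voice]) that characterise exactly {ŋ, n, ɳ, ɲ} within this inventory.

The target set is precisely the extension of [+nasal] in this inventory.

[+nasal]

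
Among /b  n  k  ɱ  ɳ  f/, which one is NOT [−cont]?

Every segment except /f/ is [−continuant]. /f/ (voiceless labiodental fricative) is [+continuant], so it is the exception.

f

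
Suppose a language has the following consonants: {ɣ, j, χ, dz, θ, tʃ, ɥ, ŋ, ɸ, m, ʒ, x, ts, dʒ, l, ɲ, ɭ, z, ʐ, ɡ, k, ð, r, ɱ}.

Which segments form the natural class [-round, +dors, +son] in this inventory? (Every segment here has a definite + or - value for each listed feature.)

Eliminate segments failing any feature: /ɣ, χ, x, ɡ, k/ are [-sonorant]; /dz, θ, tʃ, ɸ, m, ʒ, ts, dʒ, l, ɭ, z, ʐ, ð, r, ɱ/ are [-dorsal]; /ɥ/ is [+round]. The remaining /j, ŋ, ɲ/ satisfy [-round], [+dorsal], [+sonorant].

j, ŋ, ɲ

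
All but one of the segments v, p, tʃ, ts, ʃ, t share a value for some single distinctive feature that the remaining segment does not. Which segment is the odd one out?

v

/tʃ, ʃ, ts, p, t/ are all [−voice], but /v/ (voiced labiodental fricative) is [+voice]. No other single segment can be removed to leave a set sharing one feature value that the removed segment lacks, so /v/ is the odd one out.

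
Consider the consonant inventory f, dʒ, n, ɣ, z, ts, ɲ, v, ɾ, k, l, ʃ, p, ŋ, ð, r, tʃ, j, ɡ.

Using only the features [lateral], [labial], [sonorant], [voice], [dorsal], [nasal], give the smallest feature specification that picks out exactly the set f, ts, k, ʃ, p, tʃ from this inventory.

/f, ts, k, ʃ, p, tʃ/ are exactly the [−voice] segments in the inventory, so a single feature suffices.

[−voice]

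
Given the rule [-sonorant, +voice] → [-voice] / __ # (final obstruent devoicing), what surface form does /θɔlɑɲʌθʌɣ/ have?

/ɣ/ satisfies [-sonorant, +voice] and sits in __ #. The [-voice] counterpart of the voiced velar fricative is /x/. Other segments in /θɔlɑɲʌθʌɣ/ either fail the structural description or are not in the environment, so the surface form is [θɔlɑɲʌθʌx].

[θɔlɑɲʌθʌx]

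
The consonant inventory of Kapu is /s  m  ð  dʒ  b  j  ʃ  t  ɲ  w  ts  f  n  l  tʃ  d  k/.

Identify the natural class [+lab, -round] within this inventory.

Checking each segment against [+labial], [-round]: /m/ (bilabial nasal), /b/ (voiced bilabial stop), /f/ (voiceless labiodental fricative) satisfy every feature; every other segment in the inventory fails at least one.

m, b, f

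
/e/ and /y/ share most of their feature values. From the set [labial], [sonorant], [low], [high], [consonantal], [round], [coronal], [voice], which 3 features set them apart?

[labial], [round], [high]

/e/ is the mid front unrounded tense vowel and /y/ is the high front rounded tense vowel. Both are [+sonorant], [-low], [-consonantal], [-coronal], [+voice]. /e/ is [-labial] while /y/ is [+labial]; /e/ is [-round] while /y/ is [+round]; /e/ is [-high] while /y/ is [+high], so the distinguishing features are [labial], [round], [high].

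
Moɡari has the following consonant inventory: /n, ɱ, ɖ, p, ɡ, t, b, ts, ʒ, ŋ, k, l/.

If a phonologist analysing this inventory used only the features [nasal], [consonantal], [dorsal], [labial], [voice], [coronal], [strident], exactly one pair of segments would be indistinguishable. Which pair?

On the given features, /ɖ/ and /l/ have an identical profile: [−nasal], [+consonantal], [−dorsal], [−labial], [+voice], [+coronal], [−strident]. No other two segments in the inventory coincide on all 7 features. (They do differ in [sonorant], [lateral] and [anterior], which are not among the given features.)

ɖ, l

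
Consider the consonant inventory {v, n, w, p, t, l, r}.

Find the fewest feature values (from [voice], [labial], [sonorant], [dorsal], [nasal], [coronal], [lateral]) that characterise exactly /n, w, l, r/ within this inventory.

[+sonorant]

Every target segment is [+sonorant] and no other inventory member is, so one feature is enough.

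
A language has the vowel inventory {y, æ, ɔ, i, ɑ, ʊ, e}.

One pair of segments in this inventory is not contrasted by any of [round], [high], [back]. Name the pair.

e, æ

Both /e/ and /æ/ are [−round], [−high], [−back]. Since the list omits [low] — which does distinguish the mid front unrounded tense vowel from the low front unrounded vowel — this pair collapses; all other pairs remain distinct.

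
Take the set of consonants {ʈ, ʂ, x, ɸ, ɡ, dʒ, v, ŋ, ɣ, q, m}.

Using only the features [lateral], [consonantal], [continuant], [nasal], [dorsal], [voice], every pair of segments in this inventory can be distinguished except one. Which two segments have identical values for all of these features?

/ɸ/ (voiceless bilabial fricative) and /ʂ/ (voiceless retroflex fricative) are both [−lateral], [+consonantal], [+continuant], [−nasal], [−dorsal], [−voice], so none of the listed features separates them. (They do differ in [strident], [labial] and [coronal], which are not among the given features.) Every other pair in the inventory differs on at least one listed feature.

ɸ, ʂ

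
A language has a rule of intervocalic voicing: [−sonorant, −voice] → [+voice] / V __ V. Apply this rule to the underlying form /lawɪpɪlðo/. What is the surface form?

[lawɪbɪlðo]

Only /p/ occurs between two vowels (/ɪ/ __ /ɪ/) and matches the structural description. It is a voiceless bilabial stop, so [−sonorant, −voice] holds; changing it to [+voice] with all other features held fixed yields /b/ (voiced bilabial stop). No other segment meets both the structural description and the environment, so the output is [lawɪbɪlðo].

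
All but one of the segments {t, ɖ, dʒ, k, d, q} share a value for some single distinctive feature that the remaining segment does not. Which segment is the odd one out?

/t, d, q, k, ɖ/ are all [-delayed release], but /dʒ/ (voiced postalveolar affricate) is [+delayed release]. No other single segment can be removed to leave a set sharing one feature value that the removed segment lacks, so /dʒ/ is the odd one out.

dʒ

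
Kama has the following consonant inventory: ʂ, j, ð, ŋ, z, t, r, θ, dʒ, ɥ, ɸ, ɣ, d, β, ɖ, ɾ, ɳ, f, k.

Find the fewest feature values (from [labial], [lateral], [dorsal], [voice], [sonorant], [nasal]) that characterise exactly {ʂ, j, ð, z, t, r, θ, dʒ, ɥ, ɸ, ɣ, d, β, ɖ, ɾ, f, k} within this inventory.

Every target segment is [−nasal] and no other inventory member is, so one feature is enough.

[−nasal]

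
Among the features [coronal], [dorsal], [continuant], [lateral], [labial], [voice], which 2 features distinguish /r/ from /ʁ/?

/r/ is the alveolar trill and /ʁ/ is the voiced uvular fricative. Both are [+continuant], [-lateral], [-labial], [+voice]. /r/ is [+coronal] while /ʁ/ is [-coronal]; /r/ is [-dorsal] while /ʁ/ is [+dorsal], so the distinguishing features are [coronal], [dorsal].

[coronal], [dorsal]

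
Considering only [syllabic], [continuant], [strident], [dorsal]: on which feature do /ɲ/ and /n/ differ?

[dorsal]

/ɲ/ (palatal nasal) and /n/ (alveolar nasal) agree on [-syllabic], [-continuant], [-strident]. They differ on [dorsal] (/ɲ/ [+], /n/ [-]).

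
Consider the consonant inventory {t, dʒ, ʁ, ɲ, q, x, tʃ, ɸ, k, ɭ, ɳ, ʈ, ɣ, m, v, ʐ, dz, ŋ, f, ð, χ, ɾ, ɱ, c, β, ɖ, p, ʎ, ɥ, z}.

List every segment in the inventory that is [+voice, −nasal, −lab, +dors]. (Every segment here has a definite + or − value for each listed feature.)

Among the inventory, the [+voice] segments are /dʒ, ʁ, ɲ, ɭ, ɳ, ɣ, m, v, ʐ, dz, ŋ, ð, ɾ, ɱ, β, ɖ, ʎ, ɥ, z/.
Then [−nasal] gives /dʒ, ʁ, ɭ, ɣ, v, ʐ, dz, ð, ɾ, β, ɖ, ʎ, ɥ, z/.
Then [−labial] gives /dʒ, ʁ, ɭ, ɣ, ʐ, dz, ð, ɾ, ɖ, ʎ, z/.
Among these, [+dorsal] leaves /ʁ, ɣ, ʎ/.

ʁ, ɣ, ʎ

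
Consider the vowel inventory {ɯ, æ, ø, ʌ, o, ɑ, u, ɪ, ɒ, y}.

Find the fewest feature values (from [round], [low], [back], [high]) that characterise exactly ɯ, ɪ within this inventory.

/ɯ, ɪ/ are all [+high], [−round], and no other segment in the inventory matches both values. Dropping any one of them over-generates: [−round] alone would also admit /æ, ʌ, ɑ/; [+high] alone would also admit /u, y/. No other single listed feature picks out exactly this set either, so fewer than two features will not do.

[+high, −round]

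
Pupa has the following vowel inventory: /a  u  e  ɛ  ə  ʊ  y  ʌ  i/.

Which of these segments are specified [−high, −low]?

Checking each segment against [−high], [−low]: /e/ (mid front unrounded tense vowel), /ɛ/ (mid front unrounded lax vowel), /ə/ (mid central vowel (schwa)), /ʌ/ (mid back unrounded lax vowel) satisfy every feature; every other segment in the inventory fails at least one.

e, ɛ, ə, ʌ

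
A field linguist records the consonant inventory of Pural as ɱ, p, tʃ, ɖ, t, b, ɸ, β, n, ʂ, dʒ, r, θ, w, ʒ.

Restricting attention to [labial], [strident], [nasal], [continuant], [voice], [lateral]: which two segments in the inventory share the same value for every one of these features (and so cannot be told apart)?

w, β

On the given features, /w/ and /β/ have an identical profile: [+labial], [−strident], [−nasal], [+continuant], [+voice], [−lateral]. No other two segments in the inventory coincide on all 6 features. (They do differ in [sonorant], [round] and [dorsal], which are not among the given features.)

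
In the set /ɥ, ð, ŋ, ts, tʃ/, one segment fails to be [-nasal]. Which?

/ð, tʃ, ts, ɥ/ are all [-nasal]; /ŋ/ (velar nasal) is [+nasal].

ŋ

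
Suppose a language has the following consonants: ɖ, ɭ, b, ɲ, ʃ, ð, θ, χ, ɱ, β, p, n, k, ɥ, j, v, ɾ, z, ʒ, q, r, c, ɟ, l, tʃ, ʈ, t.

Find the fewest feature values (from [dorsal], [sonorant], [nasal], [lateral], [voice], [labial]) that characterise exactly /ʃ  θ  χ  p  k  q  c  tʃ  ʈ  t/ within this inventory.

Every target segment is [−voice] and no other inventory member is, so one feature is enough.

[−voice]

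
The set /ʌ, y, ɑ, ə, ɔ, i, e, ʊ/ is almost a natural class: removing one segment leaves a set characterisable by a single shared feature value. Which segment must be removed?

ɑ

[low] groups all but one: /ʌ, ə, e, ʊ, i, y, ɔ/ share [-low] while /ɑ/ (low back unrounded vowel) alone is [+low]. Removing any other segment would not leave a single-feature class that excludes it.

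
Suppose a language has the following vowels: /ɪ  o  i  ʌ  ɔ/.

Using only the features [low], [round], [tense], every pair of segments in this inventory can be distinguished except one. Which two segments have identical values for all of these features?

/ɪ/ (high front unrounded lax vowel) and /ʌ/ (mid back unrounded lax vowel) are both [−low], [−round], [−tense], so none of the listed features separates them. (They do differ in [high] and [back], which are not among the given features.) Every other pair in the inventory differs on at least one listed feature.

ɪ, ʌ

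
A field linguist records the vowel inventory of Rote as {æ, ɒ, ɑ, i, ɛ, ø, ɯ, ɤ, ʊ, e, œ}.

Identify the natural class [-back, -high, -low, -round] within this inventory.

ɛ, e

Eliminate segments failing any feature: /æ/ is [+low]; /ɒ, ɑ, ɯ, ɤ, ʊ/ are [+back]; /i/ is [+high]; /ø, œ/ are [+round]. The remaining /ɛ, e/ satisfy [-back], [-high], [-low], [-round].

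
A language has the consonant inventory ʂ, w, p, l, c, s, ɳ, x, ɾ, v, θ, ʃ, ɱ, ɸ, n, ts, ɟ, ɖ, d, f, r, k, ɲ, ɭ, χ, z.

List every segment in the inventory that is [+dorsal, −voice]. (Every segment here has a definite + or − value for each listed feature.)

First, the [+dorsal] segments are /w, c, x, ɟ, k, ɲ, χ/.
Intersecting with [−voice] leaves /c, x, k, χ/.

c, x, k, χ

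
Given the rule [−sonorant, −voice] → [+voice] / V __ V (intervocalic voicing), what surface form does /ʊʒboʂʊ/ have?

/ʂ/ satisfies [−sonorant, −voice] and sits in V __ V. The [+voice] counterpart of the voiceless retroflex fricative is /ʐ/. Other segments in /ʊʒboʂʊ/ either fail the structural description or are not in the environment, so the surface form is [ʊʒboʐʊ].

[ʊʒboʐʊ]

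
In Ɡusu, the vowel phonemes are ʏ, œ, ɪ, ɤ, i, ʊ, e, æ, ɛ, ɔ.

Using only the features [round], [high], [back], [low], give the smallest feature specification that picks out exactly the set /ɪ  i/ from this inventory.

/ɪ, i/ are all [+high], [-round], and no other segment in the inventory matches both values. Dropping any one of them over-generates: [-round] alone would also admit /ɤ, e, æ, ɛ/; [+high] alone would also admit /ʏ, ʊ/. No other single listed feature picks out exactly this set either, so fewer than two features will not do.

[+high, -round]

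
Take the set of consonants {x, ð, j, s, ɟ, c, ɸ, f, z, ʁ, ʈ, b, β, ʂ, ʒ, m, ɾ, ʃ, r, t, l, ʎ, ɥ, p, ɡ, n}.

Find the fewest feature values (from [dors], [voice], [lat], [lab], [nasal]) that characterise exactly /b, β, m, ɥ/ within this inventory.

[+voice, +lab]

The class [+voice], [+labial] has exactly /b, β, m, ɥ/ as its extension in this inventory. No smaller conjunction from the listed features achieves this: [+labial] alone would also admit /ɸ, f, p/; [+voice] alone would also admit /ð, j, ɟ, z, …/; and checking the remaining single features turns up none with this extension.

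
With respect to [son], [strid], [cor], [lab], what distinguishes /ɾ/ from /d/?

[sonorant]

/ɾ/ (alveolar tap) and /d/ (voiced alveolar stop) agree on [−strident], [+coronal], [−labial]. They differ on [sonorant] (/ɾ/ [+], /d/ [−]).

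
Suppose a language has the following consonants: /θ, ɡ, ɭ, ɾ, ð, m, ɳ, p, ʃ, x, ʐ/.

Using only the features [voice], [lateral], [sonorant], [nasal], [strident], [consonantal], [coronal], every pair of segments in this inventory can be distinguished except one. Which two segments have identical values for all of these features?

Both /p/ and /x/ are [-voice], [-lateral], [-sonorant], [-nasal], [-strident], [+consonantal], [-coronal]. Since the list omits [continuant], [labial] and [dorsal] — which do distinguish the voiceless bilabial stop from the voiceless velar fricative — this pair collapses; all other pairs remain distinct.

p, x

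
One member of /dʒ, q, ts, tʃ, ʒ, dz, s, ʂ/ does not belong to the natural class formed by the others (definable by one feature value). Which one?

q

/dz, tʃ, ʒ, dʒ, ʂ, ts, s/ are all [+strident], but /q/ (voiceless uvular stop) is [-strident]. No other single segment can be removed to leave a set sharing one feature value that the removed segment lacks, so /q/ is the odd one out.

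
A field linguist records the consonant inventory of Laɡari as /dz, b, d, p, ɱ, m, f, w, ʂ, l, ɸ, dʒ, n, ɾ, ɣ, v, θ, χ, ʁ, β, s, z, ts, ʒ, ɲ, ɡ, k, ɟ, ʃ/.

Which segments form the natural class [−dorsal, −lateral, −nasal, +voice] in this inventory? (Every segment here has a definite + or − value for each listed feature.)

dz, b, d, dʒ, ɾ, v, β, z, ʒ

The [−dorsal] segments are /dz, b, d, p, ɱ, m, f, ʂ, l, ɸ, dʒ, n, ɾ, v, θ, β, s, z, ts, ʒ, ʃ/.
Intersecting with [−lateral] gives /dz, b, d, p, ɱ, m, f, ʂ, ɸ, dʒ, n, ɾ, v, θ, β, s, z, ts, ʒ, ʃ/.
Within that set, [−nasal] gives /dz, b, d, p, f, ʂ, ɸ, dʒ, ɾ, v, θ, β, s, z, ts, ʒ, ʃ/.
Among these, [+voice] leaves /dz, b, d, dʒ, ɾ, v, β, z, ʒ/.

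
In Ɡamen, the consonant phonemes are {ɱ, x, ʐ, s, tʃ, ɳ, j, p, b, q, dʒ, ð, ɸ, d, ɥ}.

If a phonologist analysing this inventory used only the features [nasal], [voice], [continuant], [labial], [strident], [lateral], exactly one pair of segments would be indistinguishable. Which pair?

j, ð

Both /j/ and /ð/ are [-nasal], [+voice], [+continuant], [-labial], [-strident], [-lateral]. Since the list omits [sonorant] and [dorsal] — which do distinguish the palatal glide from the voiced dental fricative — this pair collapses; all other pairs remain distinct.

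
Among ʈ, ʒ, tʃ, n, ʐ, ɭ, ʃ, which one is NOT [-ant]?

n

Every segment except /n/ is [-anterior]. /n/ (alveolar nasal) is [+anterior], so it is the exception.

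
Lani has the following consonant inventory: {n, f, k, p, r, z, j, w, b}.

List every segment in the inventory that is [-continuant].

The [-continuant] segments here are /n, k, p, b/; the remaining /f, r, z, j, w/ are [+continuant].

n, k, p, b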